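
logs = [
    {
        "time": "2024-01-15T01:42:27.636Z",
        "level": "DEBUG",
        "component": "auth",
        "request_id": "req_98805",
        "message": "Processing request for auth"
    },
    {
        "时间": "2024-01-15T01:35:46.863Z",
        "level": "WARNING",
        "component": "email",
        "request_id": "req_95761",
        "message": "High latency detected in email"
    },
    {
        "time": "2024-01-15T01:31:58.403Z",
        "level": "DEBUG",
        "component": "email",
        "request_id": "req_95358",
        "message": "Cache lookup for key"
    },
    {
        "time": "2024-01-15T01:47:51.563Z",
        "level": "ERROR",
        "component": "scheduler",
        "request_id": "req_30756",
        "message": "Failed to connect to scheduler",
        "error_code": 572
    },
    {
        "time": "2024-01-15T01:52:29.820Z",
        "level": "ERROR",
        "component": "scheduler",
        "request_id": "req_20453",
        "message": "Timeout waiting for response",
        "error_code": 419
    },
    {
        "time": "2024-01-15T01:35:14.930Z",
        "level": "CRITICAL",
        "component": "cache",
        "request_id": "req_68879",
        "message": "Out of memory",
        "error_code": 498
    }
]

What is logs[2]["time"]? "2024-01-15T01:31:58.403Z"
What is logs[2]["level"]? "DEBUG"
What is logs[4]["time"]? "2024-01-15T01:52:29.820Z"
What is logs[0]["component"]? "auth"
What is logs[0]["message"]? "Processing request for auth"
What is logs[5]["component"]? "cache"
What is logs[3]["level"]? "ERROR"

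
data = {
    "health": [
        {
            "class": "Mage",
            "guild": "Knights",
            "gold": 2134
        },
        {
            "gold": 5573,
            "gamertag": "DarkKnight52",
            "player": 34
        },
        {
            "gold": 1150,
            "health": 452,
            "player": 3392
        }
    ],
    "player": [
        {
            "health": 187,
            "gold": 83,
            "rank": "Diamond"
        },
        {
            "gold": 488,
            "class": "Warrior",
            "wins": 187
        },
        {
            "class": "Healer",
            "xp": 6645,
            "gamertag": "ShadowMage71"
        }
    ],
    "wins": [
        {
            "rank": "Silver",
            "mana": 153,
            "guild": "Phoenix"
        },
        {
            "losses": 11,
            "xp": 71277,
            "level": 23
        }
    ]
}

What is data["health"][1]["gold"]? 5573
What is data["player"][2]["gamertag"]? "ShadowMage71"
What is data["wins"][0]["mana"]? 153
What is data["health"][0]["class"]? "Mage"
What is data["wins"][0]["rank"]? "Silver"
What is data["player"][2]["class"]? "Healer"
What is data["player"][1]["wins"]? 187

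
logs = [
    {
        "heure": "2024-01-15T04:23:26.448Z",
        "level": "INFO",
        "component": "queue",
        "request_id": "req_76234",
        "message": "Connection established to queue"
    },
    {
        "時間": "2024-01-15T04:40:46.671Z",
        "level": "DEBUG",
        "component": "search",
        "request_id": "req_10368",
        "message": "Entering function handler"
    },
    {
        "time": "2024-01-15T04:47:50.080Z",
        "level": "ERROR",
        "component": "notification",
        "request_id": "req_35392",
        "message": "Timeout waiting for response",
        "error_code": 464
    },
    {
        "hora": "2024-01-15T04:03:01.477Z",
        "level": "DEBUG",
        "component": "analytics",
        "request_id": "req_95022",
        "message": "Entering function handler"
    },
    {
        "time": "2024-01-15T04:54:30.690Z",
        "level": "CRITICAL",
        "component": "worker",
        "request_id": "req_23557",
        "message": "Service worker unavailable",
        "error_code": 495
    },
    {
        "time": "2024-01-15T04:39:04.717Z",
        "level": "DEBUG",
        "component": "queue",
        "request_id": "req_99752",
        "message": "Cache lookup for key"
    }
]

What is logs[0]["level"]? "INFO"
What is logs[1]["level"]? "DEBUG"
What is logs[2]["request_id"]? "req_35392"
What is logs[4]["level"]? "CRITICAL"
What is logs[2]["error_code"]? 464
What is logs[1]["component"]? "search"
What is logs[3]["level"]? "DEBUG"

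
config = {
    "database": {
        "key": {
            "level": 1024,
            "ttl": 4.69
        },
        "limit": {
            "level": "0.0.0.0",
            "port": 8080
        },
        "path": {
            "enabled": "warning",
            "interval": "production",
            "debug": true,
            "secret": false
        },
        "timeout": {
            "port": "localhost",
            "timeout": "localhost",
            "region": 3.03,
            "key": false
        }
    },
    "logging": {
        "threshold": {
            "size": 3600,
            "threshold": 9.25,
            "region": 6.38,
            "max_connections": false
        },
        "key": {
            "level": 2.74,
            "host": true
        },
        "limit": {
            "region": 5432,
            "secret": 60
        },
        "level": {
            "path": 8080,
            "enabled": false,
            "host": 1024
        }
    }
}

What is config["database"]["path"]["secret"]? False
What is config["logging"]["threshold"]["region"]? 6.38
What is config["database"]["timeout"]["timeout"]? "localhost"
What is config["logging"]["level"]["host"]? 1024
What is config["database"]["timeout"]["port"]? "localhost"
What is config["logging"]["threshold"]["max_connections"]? False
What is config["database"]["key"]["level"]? 1024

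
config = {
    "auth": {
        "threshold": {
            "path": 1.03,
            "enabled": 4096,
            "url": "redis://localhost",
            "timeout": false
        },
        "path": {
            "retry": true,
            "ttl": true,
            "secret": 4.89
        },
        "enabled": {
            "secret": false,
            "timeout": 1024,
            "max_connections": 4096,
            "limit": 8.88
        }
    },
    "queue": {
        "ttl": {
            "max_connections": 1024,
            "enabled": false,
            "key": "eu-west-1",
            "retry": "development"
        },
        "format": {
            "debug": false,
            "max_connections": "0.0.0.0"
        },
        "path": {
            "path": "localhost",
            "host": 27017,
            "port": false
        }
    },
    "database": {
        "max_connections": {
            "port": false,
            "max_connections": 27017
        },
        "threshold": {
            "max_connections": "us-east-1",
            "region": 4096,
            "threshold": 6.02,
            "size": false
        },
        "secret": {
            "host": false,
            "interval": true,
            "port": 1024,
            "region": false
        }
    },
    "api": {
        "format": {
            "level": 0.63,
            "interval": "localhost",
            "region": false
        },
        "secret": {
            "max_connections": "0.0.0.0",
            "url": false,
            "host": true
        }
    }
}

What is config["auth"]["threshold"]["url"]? "redis://localhost"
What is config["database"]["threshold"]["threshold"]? 6.02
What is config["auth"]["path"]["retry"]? True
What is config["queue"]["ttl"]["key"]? "eu-west-1"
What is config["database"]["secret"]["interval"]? True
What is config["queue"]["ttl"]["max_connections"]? 1024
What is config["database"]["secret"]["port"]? 1024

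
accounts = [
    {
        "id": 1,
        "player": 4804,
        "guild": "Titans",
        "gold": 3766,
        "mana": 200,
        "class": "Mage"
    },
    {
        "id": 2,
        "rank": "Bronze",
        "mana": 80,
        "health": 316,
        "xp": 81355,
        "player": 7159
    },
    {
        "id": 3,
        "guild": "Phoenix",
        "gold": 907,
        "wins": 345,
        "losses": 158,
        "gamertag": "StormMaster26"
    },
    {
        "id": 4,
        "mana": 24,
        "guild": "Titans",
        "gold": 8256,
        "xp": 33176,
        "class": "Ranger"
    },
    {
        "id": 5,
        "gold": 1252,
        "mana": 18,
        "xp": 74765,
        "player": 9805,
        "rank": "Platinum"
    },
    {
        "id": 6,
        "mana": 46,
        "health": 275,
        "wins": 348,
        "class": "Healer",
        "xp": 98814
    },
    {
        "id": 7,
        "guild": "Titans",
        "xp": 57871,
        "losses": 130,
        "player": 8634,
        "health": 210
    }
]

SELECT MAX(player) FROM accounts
9805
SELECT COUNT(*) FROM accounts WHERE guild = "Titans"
3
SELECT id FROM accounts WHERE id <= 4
[1, 2, 3, 4]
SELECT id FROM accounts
[1, 2, 3, 4, 5, 6, 7]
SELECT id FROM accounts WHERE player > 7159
[5, 7]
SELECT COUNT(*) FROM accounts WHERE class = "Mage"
1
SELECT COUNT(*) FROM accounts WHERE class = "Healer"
1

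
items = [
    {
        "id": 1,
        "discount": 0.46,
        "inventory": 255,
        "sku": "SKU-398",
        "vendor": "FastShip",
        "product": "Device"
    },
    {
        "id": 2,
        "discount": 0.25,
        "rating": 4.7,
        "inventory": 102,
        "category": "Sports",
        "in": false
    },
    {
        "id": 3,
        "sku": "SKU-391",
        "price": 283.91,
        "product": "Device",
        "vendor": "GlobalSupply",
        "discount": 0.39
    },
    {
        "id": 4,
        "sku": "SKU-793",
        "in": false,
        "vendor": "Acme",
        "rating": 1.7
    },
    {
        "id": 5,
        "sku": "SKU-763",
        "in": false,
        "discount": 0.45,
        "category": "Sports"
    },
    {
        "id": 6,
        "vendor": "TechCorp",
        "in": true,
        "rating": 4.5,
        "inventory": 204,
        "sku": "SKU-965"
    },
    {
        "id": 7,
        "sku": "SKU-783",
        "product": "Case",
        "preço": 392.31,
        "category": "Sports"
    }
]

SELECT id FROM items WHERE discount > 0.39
[1, 5]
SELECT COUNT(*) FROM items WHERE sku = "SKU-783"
1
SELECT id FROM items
[1, 2, 3, 4, 5, 6, 7]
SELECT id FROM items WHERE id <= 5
[1, 2, 3, 4, 5]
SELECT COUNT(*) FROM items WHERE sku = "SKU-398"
1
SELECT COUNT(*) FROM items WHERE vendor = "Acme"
1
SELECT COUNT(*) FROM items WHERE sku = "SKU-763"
1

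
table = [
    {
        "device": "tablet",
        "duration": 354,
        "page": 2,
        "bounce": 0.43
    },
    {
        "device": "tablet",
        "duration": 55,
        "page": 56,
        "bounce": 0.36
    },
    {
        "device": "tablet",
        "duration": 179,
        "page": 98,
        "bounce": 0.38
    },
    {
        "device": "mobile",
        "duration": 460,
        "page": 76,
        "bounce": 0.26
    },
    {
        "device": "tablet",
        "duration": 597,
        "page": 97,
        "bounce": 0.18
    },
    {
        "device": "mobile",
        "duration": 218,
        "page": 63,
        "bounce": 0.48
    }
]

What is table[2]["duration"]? 179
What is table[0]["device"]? "tablet"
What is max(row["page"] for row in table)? 98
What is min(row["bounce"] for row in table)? 0.18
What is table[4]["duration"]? 597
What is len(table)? 6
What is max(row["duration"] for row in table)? 597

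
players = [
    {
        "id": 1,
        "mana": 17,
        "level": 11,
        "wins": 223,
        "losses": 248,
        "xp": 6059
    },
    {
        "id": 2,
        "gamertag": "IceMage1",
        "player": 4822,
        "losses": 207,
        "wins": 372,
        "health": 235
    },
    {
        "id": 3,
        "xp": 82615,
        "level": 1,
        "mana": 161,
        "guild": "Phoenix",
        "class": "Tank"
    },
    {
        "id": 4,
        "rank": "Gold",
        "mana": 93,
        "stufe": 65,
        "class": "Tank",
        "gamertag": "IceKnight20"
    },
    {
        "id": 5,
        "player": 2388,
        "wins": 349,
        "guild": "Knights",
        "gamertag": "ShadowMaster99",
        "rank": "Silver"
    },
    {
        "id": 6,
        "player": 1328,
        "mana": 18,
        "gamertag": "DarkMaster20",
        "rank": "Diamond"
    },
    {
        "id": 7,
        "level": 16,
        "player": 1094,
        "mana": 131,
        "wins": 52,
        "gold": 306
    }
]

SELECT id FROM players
[1, 2, 3, 4, 5, 6, 7]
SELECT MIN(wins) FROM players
52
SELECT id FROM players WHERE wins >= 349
[2, 5]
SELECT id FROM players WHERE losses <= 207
[2]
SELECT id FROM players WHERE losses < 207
[]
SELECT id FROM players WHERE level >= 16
[7]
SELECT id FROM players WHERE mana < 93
[1, 6]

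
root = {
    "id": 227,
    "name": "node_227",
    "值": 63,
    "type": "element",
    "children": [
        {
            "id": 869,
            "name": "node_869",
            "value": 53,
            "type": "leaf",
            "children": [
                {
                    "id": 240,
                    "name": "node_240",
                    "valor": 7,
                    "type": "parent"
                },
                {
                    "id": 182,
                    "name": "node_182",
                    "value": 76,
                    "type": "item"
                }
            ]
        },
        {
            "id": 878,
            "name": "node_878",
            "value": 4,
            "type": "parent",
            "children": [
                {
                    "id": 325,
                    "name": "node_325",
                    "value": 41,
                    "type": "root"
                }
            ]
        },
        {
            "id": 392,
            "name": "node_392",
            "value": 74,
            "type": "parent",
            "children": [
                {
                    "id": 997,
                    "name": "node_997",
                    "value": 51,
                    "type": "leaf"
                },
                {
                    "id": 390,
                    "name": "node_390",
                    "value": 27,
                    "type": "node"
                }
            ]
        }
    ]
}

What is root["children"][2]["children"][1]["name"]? "node_390"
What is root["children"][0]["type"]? "leaf"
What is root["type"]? "element"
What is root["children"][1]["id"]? 878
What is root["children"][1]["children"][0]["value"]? 41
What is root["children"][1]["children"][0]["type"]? "root"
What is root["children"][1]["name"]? "node_878"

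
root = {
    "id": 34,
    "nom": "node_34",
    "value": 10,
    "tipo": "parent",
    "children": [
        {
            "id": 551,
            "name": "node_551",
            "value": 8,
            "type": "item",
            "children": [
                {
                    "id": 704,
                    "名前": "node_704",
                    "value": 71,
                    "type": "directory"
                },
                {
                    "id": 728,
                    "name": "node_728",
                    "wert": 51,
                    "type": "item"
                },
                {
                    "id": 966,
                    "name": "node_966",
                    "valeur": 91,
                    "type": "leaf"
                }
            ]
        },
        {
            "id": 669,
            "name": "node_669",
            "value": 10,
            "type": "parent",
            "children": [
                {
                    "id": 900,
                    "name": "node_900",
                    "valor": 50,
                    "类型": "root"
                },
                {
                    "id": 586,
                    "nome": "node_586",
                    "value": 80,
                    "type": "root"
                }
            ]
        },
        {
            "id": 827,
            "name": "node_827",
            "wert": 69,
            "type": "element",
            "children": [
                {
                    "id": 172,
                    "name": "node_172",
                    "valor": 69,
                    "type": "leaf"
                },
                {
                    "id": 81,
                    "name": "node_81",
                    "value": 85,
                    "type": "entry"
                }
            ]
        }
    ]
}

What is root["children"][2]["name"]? "node_827"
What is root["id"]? 34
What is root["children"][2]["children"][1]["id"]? 81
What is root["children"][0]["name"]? "node_551"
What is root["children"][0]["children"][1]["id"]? 728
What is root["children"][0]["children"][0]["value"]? 71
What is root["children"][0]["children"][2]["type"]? "leaf"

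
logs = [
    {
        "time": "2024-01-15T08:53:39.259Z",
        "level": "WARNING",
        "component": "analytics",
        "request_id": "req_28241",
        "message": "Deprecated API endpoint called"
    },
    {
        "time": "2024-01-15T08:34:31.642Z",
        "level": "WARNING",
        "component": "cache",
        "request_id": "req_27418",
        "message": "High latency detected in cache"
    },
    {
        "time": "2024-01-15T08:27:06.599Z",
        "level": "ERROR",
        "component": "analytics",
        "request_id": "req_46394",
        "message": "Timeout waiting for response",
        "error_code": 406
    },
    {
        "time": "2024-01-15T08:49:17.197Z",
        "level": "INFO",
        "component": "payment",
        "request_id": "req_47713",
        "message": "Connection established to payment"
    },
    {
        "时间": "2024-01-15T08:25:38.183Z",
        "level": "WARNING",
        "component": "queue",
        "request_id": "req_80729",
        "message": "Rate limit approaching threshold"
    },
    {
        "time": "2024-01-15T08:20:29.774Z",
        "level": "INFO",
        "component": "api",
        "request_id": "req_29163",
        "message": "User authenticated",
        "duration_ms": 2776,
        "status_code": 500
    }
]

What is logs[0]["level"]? "WARNING"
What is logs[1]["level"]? "WARNING"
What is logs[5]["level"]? "INFO"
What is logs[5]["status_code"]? 500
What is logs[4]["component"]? "queue"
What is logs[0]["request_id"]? "req_28241"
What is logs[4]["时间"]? "2024-01-15T08:25:38.183Z"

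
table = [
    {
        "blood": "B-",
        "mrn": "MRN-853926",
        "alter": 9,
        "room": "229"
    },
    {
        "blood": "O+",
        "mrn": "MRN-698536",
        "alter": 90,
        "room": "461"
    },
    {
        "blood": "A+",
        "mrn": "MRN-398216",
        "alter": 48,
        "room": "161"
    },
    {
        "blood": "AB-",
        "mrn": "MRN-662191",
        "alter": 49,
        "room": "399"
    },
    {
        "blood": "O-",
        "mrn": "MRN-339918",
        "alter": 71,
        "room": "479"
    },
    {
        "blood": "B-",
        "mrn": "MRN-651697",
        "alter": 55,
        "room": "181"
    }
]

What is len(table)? 6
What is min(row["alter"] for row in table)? 9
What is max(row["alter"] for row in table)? 90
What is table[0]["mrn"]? "MRN-853926"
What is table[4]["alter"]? 71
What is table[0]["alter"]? 9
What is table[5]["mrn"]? "MRN-651697"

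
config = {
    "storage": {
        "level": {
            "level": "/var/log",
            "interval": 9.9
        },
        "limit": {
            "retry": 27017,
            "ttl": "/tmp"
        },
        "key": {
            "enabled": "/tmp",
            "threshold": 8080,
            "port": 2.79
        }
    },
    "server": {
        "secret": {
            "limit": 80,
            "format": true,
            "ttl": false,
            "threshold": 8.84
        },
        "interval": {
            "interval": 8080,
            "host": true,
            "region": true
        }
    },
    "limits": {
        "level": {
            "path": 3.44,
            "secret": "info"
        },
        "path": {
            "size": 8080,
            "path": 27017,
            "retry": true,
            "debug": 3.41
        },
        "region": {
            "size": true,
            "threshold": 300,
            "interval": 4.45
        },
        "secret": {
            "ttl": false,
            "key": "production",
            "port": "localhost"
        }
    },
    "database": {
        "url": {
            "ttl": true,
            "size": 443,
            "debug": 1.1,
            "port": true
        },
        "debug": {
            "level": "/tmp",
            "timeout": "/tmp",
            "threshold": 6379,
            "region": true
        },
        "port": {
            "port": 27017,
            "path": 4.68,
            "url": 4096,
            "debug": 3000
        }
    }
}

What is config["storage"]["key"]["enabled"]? "/tmp"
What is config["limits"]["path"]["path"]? 27017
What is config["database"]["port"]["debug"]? 3000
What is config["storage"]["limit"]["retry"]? 27017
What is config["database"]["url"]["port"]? True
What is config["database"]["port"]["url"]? 4096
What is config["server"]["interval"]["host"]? True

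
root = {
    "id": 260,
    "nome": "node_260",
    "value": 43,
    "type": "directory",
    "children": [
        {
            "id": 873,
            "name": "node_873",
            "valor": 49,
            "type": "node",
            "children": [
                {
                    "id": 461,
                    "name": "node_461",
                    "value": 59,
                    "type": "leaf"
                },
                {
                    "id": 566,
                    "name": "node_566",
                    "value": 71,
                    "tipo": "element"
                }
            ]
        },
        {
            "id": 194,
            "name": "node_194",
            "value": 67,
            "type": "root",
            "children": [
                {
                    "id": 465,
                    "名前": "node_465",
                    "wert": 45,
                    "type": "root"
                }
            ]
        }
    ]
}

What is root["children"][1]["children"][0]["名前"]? "node_465"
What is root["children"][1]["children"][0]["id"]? 465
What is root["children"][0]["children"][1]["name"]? "node_566"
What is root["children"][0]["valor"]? 49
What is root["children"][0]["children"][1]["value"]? 71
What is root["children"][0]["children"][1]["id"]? 566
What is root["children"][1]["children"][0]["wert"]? 45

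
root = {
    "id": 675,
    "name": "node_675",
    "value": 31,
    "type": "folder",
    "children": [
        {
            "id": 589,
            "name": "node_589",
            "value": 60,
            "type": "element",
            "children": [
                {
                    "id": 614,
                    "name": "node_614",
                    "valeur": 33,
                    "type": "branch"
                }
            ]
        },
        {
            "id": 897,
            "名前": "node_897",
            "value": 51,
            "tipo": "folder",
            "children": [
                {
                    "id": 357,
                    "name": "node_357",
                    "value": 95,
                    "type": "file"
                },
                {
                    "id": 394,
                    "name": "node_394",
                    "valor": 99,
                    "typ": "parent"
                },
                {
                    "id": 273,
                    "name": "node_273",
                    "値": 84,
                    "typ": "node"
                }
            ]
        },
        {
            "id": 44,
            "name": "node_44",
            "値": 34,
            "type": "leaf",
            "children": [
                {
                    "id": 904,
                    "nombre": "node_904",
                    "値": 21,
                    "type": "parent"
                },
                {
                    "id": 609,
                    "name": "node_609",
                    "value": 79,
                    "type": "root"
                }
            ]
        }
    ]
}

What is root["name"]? "node_675"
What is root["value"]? 31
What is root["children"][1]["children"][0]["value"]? 95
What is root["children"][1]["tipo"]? "folder"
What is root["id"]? 675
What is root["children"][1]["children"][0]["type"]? "file"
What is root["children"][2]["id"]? 44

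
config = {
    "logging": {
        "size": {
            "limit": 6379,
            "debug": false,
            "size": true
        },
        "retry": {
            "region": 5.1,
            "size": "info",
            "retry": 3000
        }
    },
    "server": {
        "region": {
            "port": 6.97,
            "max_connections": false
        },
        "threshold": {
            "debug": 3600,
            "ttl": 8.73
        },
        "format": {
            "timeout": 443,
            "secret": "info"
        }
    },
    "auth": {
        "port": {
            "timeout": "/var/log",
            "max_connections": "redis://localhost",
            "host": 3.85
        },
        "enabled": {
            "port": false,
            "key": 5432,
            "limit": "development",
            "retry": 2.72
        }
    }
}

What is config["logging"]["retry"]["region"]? 5.1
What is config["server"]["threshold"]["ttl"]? 8.73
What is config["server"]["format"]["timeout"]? 443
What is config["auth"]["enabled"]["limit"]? "development"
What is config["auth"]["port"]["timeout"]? "/var/log"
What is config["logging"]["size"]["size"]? True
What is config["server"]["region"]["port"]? 6.97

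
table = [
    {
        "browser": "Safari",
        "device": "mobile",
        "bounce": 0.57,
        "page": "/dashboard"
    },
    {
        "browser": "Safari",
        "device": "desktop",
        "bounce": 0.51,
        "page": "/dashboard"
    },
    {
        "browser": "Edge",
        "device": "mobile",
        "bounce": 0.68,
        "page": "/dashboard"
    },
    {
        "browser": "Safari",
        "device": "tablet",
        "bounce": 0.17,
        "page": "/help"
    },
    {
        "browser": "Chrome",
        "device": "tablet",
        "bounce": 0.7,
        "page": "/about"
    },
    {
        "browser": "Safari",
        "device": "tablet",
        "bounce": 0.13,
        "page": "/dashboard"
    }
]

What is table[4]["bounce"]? 0.7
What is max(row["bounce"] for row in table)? 0.7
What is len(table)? 6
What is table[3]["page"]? "/help"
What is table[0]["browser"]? "Safari"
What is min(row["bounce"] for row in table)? 0.13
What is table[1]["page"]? "/dashboard"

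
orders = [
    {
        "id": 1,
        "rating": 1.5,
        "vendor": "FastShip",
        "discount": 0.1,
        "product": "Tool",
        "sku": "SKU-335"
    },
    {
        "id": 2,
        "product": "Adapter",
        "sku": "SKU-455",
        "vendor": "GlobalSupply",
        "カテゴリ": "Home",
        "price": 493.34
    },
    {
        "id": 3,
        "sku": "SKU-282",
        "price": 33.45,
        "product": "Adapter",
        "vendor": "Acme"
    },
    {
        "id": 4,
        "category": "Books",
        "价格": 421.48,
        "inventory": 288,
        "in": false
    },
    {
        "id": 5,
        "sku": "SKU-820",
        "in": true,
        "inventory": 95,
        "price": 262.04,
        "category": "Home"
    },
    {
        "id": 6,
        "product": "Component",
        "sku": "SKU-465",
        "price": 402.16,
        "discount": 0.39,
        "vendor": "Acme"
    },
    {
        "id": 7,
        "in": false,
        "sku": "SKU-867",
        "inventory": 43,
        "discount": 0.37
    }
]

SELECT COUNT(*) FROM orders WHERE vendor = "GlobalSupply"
1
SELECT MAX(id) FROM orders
7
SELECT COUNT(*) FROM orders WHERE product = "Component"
1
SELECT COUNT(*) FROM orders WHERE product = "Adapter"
2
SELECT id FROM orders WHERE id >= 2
[2, 3, 4, 5, 6, 7]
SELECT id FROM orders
[1, 2, 3, 4, 5, 6, 7]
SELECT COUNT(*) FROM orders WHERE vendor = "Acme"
2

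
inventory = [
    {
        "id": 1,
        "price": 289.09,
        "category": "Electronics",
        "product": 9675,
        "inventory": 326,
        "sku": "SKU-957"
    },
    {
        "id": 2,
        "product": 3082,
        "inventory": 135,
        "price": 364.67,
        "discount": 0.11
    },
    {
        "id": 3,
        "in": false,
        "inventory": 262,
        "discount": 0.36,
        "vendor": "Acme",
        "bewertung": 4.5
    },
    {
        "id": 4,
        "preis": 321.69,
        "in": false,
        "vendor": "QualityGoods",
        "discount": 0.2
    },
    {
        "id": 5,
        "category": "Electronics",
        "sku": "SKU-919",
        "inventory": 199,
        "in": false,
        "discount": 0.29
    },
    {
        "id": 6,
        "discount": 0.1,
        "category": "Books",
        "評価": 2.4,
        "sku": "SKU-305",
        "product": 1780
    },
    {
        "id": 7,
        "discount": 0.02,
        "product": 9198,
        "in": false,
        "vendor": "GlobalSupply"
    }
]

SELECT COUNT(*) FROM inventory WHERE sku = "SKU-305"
1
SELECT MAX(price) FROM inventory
364.67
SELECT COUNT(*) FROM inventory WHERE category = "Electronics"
2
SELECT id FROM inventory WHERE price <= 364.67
[1, 2]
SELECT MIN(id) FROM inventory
1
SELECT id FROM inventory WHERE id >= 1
[1, 2, 3, 4, 5, 6, 7]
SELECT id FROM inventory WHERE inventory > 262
[1]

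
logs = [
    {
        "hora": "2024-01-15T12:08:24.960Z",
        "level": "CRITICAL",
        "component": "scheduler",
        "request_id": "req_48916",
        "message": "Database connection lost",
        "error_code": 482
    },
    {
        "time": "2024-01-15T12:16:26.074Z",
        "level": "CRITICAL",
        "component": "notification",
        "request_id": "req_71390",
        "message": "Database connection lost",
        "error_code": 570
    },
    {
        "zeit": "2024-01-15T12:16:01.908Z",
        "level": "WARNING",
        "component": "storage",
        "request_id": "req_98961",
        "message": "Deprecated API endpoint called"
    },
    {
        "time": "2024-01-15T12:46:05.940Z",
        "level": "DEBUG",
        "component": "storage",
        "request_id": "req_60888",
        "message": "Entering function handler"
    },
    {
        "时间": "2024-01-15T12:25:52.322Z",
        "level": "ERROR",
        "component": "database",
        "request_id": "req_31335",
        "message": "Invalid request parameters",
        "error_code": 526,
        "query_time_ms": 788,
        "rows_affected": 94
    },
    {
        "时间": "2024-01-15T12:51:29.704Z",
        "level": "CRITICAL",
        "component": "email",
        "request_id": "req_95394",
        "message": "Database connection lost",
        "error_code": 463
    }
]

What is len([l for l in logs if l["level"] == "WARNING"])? 1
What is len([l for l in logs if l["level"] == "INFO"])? 0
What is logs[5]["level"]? "CRITICAL"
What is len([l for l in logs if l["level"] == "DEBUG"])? 1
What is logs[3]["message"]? "Entering function handler"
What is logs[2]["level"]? "WARNING"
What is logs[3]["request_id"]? "req_60888"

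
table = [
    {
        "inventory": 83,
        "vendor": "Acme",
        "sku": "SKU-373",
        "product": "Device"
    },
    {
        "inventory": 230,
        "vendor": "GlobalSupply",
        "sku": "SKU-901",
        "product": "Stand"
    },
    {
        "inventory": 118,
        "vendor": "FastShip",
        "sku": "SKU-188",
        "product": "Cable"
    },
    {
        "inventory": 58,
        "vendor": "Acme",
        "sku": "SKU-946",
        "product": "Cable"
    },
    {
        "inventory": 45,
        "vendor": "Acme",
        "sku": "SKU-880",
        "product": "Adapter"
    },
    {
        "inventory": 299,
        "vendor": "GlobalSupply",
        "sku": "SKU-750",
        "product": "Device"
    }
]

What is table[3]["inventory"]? 58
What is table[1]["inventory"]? 230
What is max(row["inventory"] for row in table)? 299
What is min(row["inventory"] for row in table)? 45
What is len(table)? 6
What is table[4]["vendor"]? "Acme"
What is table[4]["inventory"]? 45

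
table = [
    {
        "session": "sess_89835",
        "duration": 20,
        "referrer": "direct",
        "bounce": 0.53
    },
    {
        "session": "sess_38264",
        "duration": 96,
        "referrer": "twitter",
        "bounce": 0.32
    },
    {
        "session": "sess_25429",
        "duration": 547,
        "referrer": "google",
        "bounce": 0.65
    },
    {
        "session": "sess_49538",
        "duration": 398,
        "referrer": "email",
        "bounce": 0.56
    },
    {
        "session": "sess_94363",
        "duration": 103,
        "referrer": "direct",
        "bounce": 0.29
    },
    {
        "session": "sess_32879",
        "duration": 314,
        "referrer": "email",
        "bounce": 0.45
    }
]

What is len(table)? 6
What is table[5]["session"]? "sess_32879"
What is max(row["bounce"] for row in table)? 0.65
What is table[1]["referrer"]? "twitter"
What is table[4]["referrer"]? "direct"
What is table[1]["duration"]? 96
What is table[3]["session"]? "sess_49538"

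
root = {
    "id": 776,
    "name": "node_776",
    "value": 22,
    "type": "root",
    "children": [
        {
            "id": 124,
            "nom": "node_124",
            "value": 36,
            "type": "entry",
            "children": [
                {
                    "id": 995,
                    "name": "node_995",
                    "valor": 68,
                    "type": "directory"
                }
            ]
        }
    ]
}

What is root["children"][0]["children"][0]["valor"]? 68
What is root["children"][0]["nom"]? "node_124"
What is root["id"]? 776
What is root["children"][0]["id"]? 124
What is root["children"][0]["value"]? 36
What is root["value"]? 22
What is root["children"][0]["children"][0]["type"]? "directory"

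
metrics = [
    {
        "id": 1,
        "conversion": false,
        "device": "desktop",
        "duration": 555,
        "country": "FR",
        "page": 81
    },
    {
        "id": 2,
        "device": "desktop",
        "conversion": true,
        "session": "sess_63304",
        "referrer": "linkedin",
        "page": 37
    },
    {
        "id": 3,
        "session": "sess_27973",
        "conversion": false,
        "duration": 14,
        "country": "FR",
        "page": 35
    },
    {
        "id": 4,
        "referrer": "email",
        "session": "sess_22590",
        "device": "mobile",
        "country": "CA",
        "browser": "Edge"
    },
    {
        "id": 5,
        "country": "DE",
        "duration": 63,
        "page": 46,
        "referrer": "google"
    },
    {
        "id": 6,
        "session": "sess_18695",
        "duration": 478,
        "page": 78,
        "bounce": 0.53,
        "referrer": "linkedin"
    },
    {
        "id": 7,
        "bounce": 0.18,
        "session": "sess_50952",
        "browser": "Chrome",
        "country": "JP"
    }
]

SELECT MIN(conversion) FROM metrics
False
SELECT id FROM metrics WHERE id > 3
[4, 5, 6, 7]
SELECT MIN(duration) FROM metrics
14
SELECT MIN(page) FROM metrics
35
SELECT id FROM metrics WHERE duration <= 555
[1, 3, 5, 6]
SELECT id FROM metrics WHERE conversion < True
[1, 3]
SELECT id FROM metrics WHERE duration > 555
[]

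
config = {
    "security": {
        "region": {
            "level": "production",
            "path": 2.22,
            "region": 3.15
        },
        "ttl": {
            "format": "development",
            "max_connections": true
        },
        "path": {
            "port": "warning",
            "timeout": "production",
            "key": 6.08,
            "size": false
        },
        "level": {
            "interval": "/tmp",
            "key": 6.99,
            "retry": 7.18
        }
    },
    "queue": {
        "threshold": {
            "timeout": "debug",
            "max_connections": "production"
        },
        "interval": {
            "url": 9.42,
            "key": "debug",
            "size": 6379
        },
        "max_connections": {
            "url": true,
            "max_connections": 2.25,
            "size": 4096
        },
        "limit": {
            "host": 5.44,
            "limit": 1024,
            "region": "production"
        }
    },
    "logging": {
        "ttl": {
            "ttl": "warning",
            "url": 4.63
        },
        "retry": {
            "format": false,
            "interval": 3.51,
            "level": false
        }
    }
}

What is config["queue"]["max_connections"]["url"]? True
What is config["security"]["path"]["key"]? 6.08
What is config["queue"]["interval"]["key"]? "debug"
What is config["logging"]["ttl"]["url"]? 4.63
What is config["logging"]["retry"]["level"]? False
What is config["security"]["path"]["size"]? False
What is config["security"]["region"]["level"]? "production"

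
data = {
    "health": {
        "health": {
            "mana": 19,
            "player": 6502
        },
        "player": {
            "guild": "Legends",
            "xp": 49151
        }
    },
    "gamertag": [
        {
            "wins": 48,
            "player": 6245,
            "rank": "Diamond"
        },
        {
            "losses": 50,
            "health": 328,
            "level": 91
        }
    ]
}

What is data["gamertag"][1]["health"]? 328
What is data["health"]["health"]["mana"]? 19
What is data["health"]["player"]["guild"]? "Legends"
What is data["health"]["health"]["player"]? 6502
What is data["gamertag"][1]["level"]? 91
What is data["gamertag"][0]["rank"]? "Diamond"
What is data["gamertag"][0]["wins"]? 48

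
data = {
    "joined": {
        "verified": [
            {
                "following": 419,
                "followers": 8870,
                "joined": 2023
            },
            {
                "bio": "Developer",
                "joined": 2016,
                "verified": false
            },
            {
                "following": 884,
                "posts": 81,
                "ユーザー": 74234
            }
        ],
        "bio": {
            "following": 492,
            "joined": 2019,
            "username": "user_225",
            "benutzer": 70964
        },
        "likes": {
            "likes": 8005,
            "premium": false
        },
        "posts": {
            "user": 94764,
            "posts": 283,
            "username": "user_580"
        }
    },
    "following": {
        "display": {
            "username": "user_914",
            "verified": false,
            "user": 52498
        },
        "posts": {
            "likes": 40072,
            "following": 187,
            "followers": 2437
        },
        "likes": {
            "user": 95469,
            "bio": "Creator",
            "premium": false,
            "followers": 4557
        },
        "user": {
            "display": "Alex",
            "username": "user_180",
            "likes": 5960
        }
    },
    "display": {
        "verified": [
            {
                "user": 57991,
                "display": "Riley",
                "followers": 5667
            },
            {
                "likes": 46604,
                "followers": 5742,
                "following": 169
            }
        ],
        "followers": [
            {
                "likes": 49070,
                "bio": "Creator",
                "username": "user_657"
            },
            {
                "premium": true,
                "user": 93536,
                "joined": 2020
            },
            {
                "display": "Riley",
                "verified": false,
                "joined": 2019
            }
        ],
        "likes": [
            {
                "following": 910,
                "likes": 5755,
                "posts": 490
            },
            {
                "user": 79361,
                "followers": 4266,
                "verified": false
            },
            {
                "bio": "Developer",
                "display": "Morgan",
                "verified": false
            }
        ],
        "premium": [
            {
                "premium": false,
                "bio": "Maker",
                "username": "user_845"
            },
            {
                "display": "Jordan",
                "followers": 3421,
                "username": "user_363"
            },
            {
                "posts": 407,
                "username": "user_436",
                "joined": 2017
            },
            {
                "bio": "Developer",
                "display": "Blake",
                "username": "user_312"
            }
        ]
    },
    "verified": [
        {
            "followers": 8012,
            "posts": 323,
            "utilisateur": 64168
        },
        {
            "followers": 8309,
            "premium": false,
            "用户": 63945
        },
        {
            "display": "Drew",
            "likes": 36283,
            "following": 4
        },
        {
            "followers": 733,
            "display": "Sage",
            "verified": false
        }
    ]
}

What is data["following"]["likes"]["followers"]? 4557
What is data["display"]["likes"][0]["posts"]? 490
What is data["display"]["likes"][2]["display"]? "Morgan"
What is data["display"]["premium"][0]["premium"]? False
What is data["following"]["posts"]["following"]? 187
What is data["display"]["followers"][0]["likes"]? 49070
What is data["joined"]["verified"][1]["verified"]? False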